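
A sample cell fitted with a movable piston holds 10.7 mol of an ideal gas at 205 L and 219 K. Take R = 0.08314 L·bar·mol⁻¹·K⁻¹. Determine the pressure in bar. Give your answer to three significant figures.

PV = nRT ⇒ P = nRT/V = (10.7 × 0.08314 × 219) / 205

P ≈ 0.950 bar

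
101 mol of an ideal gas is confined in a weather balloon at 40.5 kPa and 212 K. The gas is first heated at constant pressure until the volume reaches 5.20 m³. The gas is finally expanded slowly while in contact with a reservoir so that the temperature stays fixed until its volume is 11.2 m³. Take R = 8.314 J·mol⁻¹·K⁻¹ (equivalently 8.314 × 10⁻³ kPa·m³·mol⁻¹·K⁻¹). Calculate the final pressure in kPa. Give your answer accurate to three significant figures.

P₃ ≈ 18.8 kPa

From PV = nRT: V₁ = nRT₁/P₁ = 4.396 m³.
P constant ⇒ V ∝ T: P₂ = P₁; T₂ = T₁·(V₂/V₁) = 250.8 K.
Isothermal, so P V is constant: T₃ = T₂; P₃ = P₂·(V₂/V₃) = 18.80 kPa.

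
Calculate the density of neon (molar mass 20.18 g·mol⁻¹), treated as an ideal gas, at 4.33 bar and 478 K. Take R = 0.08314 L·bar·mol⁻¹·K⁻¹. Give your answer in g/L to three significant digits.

ρ = PM/(RT) = (4.33 × 20.18) / (0.08314 × 478.0)

ρ ≈ 2.20 g/L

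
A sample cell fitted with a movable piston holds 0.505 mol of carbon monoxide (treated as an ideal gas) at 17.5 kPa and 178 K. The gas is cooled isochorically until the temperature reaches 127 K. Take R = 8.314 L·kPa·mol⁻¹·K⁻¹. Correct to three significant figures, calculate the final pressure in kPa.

P₂ ≈ 12.5 kPa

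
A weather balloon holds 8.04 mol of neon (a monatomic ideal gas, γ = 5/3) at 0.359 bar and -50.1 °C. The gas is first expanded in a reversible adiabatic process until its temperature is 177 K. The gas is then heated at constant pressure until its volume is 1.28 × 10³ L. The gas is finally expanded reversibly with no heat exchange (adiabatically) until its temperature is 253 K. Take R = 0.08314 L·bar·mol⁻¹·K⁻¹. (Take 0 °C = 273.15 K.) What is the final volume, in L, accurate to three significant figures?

Convert: T₁ = 223.0 K.
From PV = nRT: V₁ = nRT₁/P₁ = 415.3 L.
Reversible adiabatic, γ = 5/3: P₂ = P₁·(T₂/T₁)^(γ/(γ−1)) = 0.2014 bar; V₂ = V₁·(T₁/T₂)^(1/(γ−1)) = 587.5 L.
P constant ⇒ V ∝ T: P₃ = P₂; T₃ = T₂·(V₃/V₂) = 385.6 K.
Reversible adiabatic, γ = 5/3: P₄ = P₃·(T₄/T₃)^(γ/(γ−1)) = 0.07021 bar; V₄ = V₃·(T₃/T₄)^(1/(γ−1)) = 2409 L.

V₄ ≈ 2.41e+03 L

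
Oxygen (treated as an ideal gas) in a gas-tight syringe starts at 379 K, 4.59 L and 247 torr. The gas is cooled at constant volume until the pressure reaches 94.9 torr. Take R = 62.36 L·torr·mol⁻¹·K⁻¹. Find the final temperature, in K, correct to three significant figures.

T₂ ≈ 146 K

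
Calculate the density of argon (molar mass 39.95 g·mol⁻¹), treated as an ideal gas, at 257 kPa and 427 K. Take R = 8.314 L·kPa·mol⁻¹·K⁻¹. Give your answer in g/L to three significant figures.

ρ = PM/(RT) = (257 × 39.95) / (8.314 × 427.0)

ρ ≈ 2.89 g/L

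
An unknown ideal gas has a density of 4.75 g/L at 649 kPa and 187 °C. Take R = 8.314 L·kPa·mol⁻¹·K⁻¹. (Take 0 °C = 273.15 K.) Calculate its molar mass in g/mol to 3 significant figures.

M ≈ 28.0 g/mol

ρ = PM/(RT) ⇒ M = ρRT/P = (4.75 × 8.314 × 460.1) / 649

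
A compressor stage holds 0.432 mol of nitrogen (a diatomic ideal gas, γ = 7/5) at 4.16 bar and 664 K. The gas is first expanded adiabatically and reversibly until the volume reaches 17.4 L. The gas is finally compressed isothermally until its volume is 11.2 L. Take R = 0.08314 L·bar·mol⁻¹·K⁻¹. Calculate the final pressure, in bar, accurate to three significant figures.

From PV = nRT: V₁ = nRT₁/P₁ = 5.733 L.
Reversible adiabatic, γ = 7/5: T₂ = T₁·(V₁/V₂)^(γ−1) = 425.9 K; P₂ = P₁·(V₁/V₂)^γ = 0.8791 bar.
T constant ⇒ Boyle's law P V = const: T₃ = T₂; P₃ = P₂·(V₂/V₃) = 1.366 bar.

P₃ ≈ 1.37 bar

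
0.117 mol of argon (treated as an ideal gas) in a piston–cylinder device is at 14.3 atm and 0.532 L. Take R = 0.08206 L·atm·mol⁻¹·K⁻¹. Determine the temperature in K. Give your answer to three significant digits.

T ≈ 792 K

PV = nRT ⇒ T = PV/(nR) = (14.3 × 0.532) / (0.117 × 0.08206)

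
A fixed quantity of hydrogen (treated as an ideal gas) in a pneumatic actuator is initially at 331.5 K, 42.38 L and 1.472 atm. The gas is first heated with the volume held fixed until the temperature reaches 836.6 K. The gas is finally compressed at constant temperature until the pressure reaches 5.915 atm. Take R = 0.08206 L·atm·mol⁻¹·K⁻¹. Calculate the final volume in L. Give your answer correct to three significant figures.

V constant ⇒ P ∝ T: V₂ = V₁; P₂ = P₁·(T₂/T₁) = 3.715 atm.
Isothermal, so P V is constant: T₃ = T₂; V₃ = V₂·(P₂/P₃) = 26.62 L.

V₃ ≈ 26.6 L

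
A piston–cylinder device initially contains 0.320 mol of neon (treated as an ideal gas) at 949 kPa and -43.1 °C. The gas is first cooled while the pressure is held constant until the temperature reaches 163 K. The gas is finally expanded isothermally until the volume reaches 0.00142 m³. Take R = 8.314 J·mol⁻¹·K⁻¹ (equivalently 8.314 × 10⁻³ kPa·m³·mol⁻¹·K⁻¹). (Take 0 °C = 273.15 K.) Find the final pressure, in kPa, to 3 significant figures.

P₃ ≈ 305 kPa

Convert: T₁ = 230.0 K.
From PV = nRT: V₁ = nRT₁/P₁ = 0.0006449 m³.
P constant ⇒ V ∝ T: P₂ = P₁; V₂ = V₁·(T₂/T₁) = 0.0004570 m³.
T constant ⇒ Boyle's law P V = const: T₃ = T₂; P₃ = P₂·(V₂/V₃) = 305.4 kPa.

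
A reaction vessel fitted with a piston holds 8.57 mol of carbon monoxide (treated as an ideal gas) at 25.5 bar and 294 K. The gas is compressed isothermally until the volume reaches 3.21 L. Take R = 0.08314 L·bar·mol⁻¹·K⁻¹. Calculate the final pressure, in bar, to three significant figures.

P₂ ≈ 65.3 bar

From PV = nRT: V₁ = nRT₁/P₁ = 8.215 L.
Isothermal, so P V is constant: T₂ = T₁; P₂ = P₁·(V₁/V₂) = 65.26 bar.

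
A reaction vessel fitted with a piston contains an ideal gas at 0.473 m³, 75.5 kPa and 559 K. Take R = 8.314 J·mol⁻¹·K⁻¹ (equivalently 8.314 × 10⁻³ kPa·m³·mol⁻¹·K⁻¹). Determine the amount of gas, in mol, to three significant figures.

n ≈ 7.68 mol

PV = nRT ⇒ n = PV/(RT) = (75.5 × 0.473) / (8.314 × 10⁻³ × 559)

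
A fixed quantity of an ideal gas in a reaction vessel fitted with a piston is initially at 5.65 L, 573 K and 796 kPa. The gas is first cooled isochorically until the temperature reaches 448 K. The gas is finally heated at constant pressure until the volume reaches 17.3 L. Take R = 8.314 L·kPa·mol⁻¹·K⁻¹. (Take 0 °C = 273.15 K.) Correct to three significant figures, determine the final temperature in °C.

T₃ ≈ 1.10e+03 °C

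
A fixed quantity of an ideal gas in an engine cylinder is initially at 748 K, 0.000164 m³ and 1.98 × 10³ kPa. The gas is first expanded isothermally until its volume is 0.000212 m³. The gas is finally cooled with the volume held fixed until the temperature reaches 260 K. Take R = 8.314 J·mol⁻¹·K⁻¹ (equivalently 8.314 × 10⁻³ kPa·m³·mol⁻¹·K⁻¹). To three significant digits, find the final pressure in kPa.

Isothermal, so P V is constant: T₂ = T₁; P₂ = P₁·(V₁/V₂) = 1532 kPa.
V constant ⇒ P ∝ T: V₃ = V₂; P₃ = P₂·(T₃/T₂) = 532.4 kPa.

P₃ ≈ 532 kPa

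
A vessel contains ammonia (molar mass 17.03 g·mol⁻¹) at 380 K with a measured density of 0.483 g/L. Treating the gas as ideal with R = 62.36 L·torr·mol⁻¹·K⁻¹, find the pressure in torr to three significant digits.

ρ = PM/(RT) ⇒ P = ρRT/M = (0.483 × 62.36 × 380.0) / 17.03

P ≈ 672 torr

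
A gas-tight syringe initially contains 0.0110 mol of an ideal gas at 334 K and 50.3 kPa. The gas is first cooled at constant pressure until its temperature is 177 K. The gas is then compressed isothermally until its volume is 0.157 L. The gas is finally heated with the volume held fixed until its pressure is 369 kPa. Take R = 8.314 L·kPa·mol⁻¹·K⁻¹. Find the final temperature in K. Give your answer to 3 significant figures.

T₄ ≈ 633 K

From PV = nRT: V₁ = nRT₁/P₁ = 0.6073 L.
P constant ⇒ V ∝ T: P₂ = P₁; V₂ = V₁·(T₂/T₁) = 0.3218 L.
Isothermal, so P V is constant: T₃ = T₂; P₃ = P₂·(V₂/V₃) = 103.1 kPa.
Isochoric, so P/T is constant: V₄ = V₃; T₄ = T₃·(P₄/P₃) = 633.5 K.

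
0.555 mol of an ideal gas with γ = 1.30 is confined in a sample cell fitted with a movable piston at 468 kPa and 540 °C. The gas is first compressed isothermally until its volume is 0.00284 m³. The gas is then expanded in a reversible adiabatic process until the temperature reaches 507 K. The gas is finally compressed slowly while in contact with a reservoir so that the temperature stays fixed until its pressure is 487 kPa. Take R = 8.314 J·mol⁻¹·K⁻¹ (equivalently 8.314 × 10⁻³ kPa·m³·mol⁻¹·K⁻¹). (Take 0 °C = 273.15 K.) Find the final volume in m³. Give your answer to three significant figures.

Convert: T₁ = 813.1 K.
From PV = nRT: V₁ = nRT₁/P₁ = 0.008017 m³.
T constant ⇒ Boyle's law P V = const: T₂ = T₁; P₂ = P₁·(V₁/V₂) = 1321 kPa.
Reversible adiabatic, γ = 1.30: P₃ = P₂·(T₃/T₂)^(γ/(γ−1)) = 170.6 kPa; V₃ = V₂·(T₂/T₃)^(1/(γ−1)) = 0.01371 m³.
T constant ⇒ Boyle's law P V = const: T₄ = T₃; V₄ = V₃·(P₃/P₄) = 0.004804 m³.

V₄ ≈ 0.00480 m³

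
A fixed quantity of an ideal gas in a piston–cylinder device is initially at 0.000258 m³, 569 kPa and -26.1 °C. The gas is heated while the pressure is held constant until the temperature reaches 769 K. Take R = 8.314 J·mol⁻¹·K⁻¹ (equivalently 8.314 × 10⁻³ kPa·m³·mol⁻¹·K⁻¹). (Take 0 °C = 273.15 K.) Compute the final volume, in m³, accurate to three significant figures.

V₂ ≈ 0.000803 m³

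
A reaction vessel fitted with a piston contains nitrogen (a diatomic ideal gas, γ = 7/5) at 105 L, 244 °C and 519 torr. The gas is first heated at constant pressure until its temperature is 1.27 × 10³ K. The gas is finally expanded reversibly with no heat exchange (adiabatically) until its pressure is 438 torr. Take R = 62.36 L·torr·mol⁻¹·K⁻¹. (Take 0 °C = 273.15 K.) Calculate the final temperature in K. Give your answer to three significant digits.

Convert: T₁ = 517.1 K.
Isobaric, so V/T is constant: P₂ = P₁; V₂ = V₁·(T₂/T₁) = 257.9 L.
Reversible adiabatic, γ = 7/5: T₃ = T₂·(P₃/P₂)^((γ−1)/γ) = 1210 K; V₃ = V₂·(P₂/P₃)^(1/γ) = 291.1 L.

T₃ ≈ 1.21e+03 K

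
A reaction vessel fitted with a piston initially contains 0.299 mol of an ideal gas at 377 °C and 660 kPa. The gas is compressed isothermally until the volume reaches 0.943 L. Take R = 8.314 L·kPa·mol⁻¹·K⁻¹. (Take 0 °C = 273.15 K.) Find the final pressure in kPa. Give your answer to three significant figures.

Convert: T₁ = 650.1 K.
From PV = nRT: V₁ = nRT₁/P₁ = 2.449 L.
T constant ⇒ Boyle's law P V = const: T₂ = T₁; P₂ = P₁·(V₁/V₂) = 1714 kPa.

P₂ ≈ 1.71e+03 kPa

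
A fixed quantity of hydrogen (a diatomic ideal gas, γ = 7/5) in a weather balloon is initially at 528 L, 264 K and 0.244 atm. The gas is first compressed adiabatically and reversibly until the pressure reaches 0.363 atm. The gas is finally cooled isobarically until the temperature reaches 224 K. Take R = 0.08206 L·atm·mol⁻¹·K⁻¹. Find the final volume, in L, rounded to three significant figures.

V₃ ≈ 301 L

Reversible adiabatic, γ = 7/5: T₂ = T₁·(P₂/P₁)^((γ−1)/γ) = 295.7 K; V₂ = V₁·(P₁/P₂)^(1/γ) = 397.6 L.
Isobaric, so V/T is constant: P₃ = P₂; V₃ = V₂·(T₃/T₂) = 301.1 L.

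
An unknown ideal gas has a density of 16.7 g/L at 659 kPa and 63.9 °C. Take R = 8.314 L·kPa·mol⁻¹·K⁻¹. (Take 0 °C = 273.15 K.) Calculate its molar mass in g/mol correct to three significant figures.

M ≈ 71.0 g/mol

ρ = PM/(RT) ⇒ M = ρRT/P = (16.7 × 8.314 × 337.0) / 659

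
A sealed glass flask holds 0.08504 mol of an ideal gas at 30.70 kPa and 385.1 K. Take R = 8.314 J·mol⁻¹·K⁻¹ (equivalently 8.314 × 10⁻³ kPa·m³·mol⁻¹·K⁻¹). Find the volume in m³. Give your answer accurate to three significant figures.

V ≈ 0.00887 m³

PV = nRT ⇒ V = nRT/P = (0.08504 × 8.314 × 10⁻³ × 385.1) / 30.70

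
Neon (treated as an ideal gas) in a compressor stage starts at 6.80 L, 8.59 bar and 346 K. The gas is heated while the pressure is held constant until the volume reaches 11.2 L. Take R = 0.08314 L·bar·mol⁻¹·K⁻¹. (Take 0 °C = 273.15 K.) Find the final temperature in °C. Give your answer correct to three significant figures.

Isobaric, so V/T is constant: P₂ = P₁; T₂ = T₁·(V₂/V₁) = 569.9 K.

T₂ ≈ 297 °C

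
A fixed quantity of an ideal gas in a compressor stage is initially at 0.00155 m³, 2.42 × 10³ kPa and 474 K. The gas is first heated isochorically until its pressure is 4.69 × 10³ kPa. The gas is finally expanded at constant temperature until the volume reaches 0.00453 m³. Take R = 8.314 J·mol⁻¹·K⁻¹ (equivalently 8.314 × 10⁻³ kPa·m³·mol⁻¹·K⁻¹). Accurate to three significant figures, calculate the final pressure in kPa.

P₃ ≈ 1.60e+03 kPa

Isochoric, so P/T is constant: V₂ = V₁; T₂ = T₁·(P₂/P₁) = 918.6 K.
T constant ⇒ Boyle's law P V = const: T₃ = T₂; P₃ = P₂·(V₂/V₃) = 1605 kPa.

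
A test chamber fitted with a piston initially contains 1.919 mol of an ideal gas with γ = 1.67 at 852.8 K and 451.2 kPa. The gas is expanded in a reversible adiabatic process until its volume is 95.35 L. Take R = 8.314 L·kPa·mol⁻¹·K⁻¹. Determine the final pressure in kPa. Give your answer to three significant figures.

P₂ ≈ 66.0 kPa

From PV = nRT: V₁ = nRT₁/P₁ = 30.16 L.
Reversible adiabatic, γ = 1.67: T₂ = T₁·(V₁/V₂)^(γ−1) = 394.3 K; P₂ = P₁·(V₁/V₂)^γ = 65.98 kPa.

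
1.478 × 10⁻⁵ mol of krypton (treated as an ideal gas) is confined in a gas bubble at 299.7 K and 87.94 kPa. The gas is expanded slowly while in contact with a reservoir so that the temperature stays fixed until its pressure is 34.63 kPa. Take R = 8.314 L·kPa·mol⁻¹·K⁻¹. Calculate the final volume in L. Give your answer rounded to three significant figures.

V₂ ≈ 0.00106 L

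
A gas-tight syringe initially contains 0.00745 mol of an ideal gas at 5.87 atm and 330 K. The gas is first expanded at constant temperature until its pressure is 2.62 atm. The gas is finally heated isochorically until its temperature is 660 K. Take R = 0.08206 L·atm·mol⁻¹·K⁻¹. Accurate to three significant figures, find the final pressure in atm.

From PV = nRT: V₁ = nRT₁/P₁ = 0.03437 L.
Isothermal, so P V is constant: T₂ = T₁; V₂ = V₁·(P₁/P₂) = 0.07700 L.
Isochoric, so P/T is constant: V₃ = V₂; P₃ = P₂·(T₃/T₂) = 5.240 atm.

P₃ ≈ 5.24 atm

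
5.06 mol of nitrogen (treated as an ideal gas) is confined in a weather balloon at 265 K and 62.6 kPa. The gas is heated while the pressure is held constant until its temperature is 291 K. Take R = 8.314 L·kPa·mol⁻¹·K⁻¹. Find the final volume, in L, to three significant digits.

From PV = nRT: V₁ = nRT₁/P₁ = 178.1 L.
Isobaric, so V/T is constant: P₂ = P₁; V₂ = V₁·(T₂/T₁) = 195.6 L.

V₂ ≈ 196 L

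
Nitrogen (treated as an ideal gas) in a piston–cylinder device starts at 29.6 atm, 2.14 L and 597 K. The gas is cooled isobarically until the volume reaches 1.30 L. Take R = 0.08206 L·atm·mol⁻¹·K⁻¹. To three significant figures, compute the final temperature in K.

Isobaric, so V/T is constant: P₂ = P₁; T₂ = T₁·(V₂/V₁) = 362.7 K.

T₂ ≈ 363 K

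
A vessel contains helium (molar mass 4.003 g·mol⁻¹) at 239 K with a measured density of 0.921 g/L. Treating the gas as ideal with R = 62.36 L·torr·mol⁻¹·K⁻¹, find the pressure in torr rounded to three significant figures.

P ≈ 3.43e+03 torr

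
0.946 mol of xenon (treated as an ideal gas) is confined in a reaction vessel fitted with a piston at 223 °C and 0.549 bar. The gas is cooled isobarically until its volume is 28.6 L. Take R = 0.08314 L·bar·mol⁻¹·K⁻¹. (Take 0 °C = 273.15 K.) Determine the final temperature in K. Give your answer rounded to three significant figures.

T₂ ≈ 200 K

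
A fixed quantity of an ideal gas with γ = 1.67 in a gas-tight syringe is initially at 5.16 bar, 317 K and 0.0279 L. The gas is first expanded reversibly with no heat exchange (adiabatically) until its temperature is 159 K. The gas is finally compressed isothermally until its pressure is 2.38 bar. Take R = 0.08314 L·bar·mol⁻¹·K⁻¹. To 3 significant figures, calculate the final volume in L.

Adiabatic (γ = 1.67), T V^(γ−1) and P V^γ constant: P₂ = P₁·(T₂/T₁)^(γ/(γ−1)) = 0.9241 bar; V₂ = V₁·(T₁/T₂)^(1/(γ−1)) = 0.07814 L.
Isothermal, so P V is constant: T₃ = T₂; V₃ = V₂·(P₂/P₃) = 0.03034 L.

V₃ ≈ 0.0303 L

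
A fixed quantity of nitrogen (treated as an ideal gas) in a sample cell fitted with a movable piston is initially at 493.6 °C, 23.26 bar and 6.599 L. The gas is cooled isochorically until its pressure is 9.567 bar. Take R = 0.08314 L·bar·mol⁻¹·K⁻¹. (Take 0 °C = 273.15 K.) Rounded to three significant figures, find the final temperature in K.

Convert: T₁ = 766.8 K.
Isochoric, so P/T is constant: V₂ = V₁; T₂ = T₁·(P₂/P₁) = 315.4 K.

T₂ ≈ 315 K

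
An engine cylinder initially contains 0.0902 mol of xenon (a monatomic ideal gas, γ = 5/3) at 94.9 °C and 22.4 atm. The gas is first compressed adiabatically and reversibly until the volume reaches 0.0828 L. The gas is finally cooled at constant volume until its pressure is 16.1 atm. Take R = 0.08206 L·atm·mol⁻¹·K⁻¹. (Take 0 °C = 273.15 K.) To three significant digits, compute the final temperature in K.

T₃ ≈ 180 K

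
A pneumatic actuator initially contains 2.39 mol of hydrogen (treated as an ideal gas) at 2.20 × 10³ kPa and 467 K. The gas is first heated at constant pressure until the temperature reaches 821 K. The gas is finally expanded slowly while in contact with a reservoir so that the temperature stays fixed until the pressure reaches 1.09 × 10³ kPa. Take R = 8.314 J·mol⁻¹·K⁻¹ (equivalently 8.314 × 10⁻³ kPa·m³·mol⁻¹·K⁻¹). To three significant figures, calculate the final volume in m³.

From PV = nRT: V₁ = nRT₁/P₁ = 0.004218 m³.
P constant ⇒ V ∝ T: P₂ = P₁; V₂ = V₁·(T₂/T₁) = 0.007415 m³.
T constant ⇒ Boyle's law P V = const: T₃ = T₂; V₃ = V₂·(P₂/P₃) = 0.01497 m³.

V₃ ≈ 0.0150 m³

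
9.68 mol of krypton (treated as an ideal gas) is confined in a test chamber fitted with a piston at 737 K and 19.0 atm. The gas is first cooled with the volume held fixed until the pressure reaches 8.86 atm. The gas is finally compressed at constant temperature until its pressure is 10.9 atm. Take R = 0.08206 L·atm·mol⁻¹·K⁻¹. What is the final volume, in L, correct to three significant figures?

From PV = nRT: V₁ = nRT₁/P₁ = 30.81 L.
Isochoric, so P/T is constant: V₂ = V₁; T₂ = T₁·(P₂/P₁) = 343.7 K.
T constant ⇒ Boyle's law P V = const: T₃ = T₂; V₃ = V₂·(P₂/P₃) = 25.05 L.

V₃ ≈ 25.0 L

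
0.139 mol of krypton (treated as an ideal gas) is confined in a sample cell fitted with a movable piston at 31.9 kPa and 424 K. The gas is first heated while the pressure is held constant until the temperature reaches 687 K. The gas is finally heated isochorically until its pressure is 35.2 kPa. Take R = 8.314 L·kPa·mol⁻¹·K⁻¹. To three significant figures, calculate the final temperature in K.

T₃ ≈ 758 K

From PV = nRT: V₁ = nRT₁/P₁ = 15.36 L.
Isobaric, so V/T is constant: P₂ = P₁; V₂ = V₁·(T₂/T₁) = 24.89 L.
V constant ⇒ P ∝ T: V₃ = V₂; T₃ = T₂·(P₃/P₂) = 758.1 K.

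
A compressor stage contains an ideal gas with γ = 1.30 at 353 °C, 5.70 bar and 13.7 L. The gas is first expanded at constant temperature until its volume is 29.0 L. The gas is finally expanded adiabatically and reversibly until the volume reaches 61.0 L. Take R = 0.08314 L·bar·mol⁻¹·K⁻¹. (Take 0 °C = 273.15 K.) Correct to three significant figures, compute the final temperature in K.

Convert: T₁ = 626.1 K.
T constant ⇒ Boyle's law P V = const: T₂ = T₁; P₂ = P₁·(V₁/V₂) = 2.693 bar.
Adiabatic (γ = 1.30), T V^(γ−1) and P V^γ constant: T₃ = T₂·(V₂/V₃)^(γ−1) = 501.0 K; P₃ = P₂·(V₂/V₃)^γ = 1.024 bar.

T₃ ≈ 501 K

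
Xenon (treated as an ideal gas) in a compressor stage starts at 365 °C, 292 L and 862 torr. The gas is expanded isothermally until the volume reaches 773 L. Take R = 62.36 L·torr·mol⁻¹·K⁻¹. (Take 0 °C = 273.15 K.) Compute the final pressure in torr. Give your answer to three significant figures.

P₂ ≈ 326 torr

Convert: T₁ = 638.1 K.
Isothermal, so P V is constant: T₂ = T₁; P₂ = P₁·(V₁/V₂) = 325.6 torr.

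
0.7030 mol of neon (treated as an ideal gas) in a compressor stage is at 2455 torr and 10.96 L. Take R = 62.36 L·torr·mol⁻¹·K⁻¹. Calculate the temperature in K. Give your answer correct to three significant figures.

T ≈ 614 K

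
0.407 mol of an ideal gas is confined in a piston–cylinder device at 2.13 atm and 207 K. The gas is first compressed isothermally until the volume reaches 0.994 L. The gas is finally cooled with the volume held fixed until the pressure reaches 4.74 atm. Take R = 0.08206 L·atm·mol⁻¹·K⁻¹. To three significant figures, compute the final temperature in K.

From PV = nRT: V₁ = nRT₁/P₁ = 3.246 L.
Isothermal, so P V is constant: T₂ = T₁; P₂ = P₁·(V₁/V₂) = 6.955 atm.
Isochoric, so P/T is constant: V₃ = V₂; T₃ = T₂·(P₃/P₂) = 141.1 K.

T₃ ≈ 141 K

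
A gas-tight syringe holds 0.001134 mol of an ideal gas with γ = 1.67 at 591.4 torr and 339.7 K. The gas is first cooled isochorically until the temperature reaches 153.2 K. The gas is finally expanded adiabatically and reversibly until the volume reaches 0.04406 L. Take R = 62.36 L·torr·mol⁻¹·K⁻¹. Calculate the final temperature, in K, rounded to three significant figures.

T₃ ≈ 145 K

From PV = nRT: V₁ = nRT₁/P₁ = 0.04062 L.
Isochoric, so P/T is constant: V₂ = V₁; P₂ = P₁·(T₂/T₁) = 266.7 torr.
Adiabatic (γ = 1.67), T V^(γ−1) and P V^γ constant: T₃ = T₂·(V₂/V₃)^(γ−1) = 145.1 K; P₃ = P₂·(V₂/V₃)^γ = 232.8 torr.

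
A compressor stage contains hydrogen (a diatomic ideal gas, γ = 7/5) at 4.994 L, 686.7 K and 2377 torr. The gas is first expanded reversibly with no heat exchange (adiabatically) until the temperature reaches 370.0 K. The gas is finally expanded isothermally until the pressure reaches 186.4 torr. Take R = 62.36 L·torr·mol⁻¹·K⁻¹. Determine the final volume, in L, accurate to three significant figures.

Adiabatic (γ = 7/5), T V^(γ−1) and P V^γ constant: P₂ = P₁·(T₂/T₁)^(γ/(γ−1)) = 272.9 torr; V₂ = V₁·(T₁/T₂)^(1/(γ−1)) = 23.43 L.
T constant ⇒ Boyle's law P V = const: T₃ = T₂; V₃ = V₂·(P₂/P₃) = 34.31 L.

V₃ ≈ 34.3 L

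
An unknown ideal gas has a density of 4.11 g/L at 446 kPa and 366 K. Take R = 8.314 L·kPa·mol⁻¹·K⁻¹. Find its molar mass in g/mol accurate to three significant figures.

ρ = PM/(RT) ⇒ M = ρRT/P = (4.11 × 8.314 × 366.0) / 446

M ≈ 28.0 g/mol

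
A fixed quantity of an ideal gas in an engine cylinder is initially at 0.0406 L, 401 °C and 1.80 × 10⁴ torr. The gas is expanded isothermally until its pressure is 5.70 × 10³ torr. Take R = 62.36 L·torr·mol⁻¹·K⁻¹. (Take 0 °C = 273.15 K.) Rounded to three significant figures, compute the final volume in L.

Convert: T₁ = 674.1 K.
Isothermal, so P V is constant: T₂ = T₁; V₂ = V₁·(P₁/P₂) = 0.1282 L.

V₂ ≈ 0.128 L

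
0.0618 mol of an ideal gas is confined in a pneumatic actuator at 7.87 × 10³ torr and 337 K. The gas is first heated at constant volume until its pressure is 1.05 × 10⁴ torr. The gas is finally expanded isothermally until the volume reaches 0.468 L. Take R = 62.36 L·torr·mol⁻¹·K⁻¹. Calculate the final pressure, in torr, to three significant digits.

P₃ ≈ 3.70e+03 torr

From PV = nRT: V₁ = nRT₁/P₁ = 0.1650 L.
Isochoric, so P/T is constant: V₂ = V₁; T₂ = T₁·(P₂/P₁) = 449.6 K.
Isothermal, so P V is constant: T₃ = T₂; P₃ = P₂·(V₂/V₃) = 3702 torr.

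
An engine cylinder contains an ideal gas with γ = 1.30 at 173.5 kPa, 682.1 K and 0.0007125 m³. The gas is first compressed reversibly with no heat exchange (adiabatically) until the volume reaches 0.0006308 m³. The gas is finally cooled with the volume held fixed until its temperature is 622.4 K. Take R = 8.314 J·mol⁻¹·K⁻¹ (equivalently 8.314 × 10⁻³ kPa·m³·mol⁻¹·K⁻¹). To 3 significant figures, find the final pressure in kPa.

Reversible adiabatic, γ = 1.30: T₂ = T₁·(V₁/V₂)^(γ−1) = 707.5 K; P₂ = P₁·(V₁/V₂)^γ = 203.3 kPa.
Isochoric, so P/T is constant: V₃ = V₂; P₃ = P₂·(T₃/T₂) = 178.8 kPa.

P₃ ≈ 179 kPa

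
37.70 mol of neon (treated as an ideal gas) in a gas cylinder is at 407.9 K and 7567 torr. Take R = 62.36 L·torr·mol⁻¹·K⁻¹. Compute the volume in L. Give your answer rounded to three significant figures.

PV = nRT ⇒ V = nRT/P = (37.70 × 62.36 × 407.9) / 7567

V ≈ 127 L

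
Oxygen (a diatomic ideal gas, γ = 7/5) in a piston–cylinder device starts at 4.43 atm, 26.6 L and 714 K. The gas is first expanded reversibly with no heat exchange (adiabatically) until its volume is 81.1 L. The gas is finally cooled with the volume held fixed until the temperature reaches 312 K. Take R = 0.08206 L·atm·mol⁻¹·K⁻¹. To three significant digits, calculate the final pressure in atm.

Reversible adiabatic, γ = 7/5: T₂ = T₁·(V₁/V₂)^(γ−1) = 457.1 K; P₂ = P₁·(V₁/V₂)^γ = 0.9303 atm.
Isochoric, so P/T is constant: V₃ = V₂; P₃ = P₂·(T₃/T₂) = 0.6349 atm.

P₃ ≈ 0.635 atm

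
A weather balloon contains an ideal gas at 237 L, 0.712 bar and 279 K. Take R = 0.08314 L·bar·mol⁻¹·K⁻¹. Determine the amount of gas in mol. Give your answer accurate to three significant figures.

PV = nRT ⇒ n = PV/(RT) = (0.712 × 237) / (0.08314 × 279)

n ≈ 7.27 mol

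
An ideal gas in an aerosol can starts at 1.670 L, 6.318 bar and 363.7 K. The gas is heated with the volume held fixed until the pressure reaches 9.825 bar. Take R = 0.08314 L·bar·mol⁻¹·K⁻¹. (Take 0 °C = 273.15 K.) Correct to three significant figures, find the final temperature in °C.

Isochoric, so P/T is constant: V₂ = V₁; T₂ = T₁·(P₂/P₁) = 565.6 K.

T₂ ≈ 292 °C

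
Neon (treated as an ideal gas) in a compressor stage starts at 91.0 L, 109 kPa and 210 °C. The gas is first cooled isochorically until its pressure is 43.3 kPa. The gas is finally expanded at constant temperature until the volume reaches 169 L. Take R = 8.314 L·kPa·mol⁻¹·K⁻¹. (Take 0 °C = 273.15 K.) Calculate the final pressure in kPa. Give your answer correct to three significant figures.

Convert: T₁ = 483.1 K.
V constant ⇒ P ∝ T: V₂ = V₁; T₂ = T₁·(P₂/P₁) = 191.9 K.
T constant ⇒ Boyle's law P V = const: T₃ = T₂; P₃ = P₂·(V₂/V₃) = 23.32 kPa.

P₃ ≈ 23.3 kPa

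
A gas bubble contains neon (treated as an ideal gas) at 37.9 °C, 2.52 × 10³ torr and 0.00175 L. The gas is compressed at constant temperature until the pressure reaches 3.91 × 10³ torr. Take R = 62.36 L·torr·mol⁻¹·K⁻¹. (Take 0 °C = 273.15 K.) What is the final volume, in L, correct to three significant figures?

V₂ ≈ 0.00113 L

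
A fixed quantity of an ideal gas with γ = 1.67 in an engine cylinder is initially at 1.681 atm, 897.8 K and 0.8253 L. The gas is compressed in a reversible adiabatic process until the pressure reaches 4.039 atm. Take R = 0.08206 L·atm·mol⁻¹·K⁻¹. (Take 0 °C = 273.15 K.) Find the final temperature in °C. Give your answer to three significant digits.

T₂ ≈ 1.00e+03 °C

Adiabatic (γ = 1.67), T V^(γ−1) and P V^γ constant: T₂ = T₁·(P₂/P₁)^((γ−1)/γ) = 1276 K; V₂ = V₁·(P₁/P₂)^(1/γ) = 0.4883 L.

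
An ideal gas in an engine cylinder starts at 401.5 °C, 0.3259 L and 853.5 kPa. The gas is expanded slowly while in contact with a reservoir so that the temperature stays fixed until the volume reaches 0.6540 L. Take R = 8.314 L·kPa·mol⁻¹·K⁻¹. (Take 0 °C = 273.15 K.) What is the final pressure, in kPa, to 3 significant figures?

Convert: T₁ = 674.6 K.
Isothermal, so P V is constant: T₂ = T₁; P₂ = P₁·(V₁/V₂) = 425.3 kPa.

P₂ ≈ 425 kPa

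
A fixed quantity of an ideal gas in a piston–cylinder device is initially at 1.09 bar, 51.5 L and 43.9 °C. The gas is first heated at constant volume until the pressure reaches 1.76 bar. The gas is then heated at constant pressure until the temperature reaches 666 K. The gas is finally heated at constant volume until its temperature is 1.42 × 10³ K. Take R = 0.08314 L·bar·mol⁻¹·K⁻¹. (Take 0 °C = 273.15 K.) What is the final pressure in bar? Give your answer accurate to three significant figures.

P₄ ≈ 3.75 bar

Convert: T₁ = 317.0 K.
V constant ⇒ P ∝ T: V₂ = V₁; T₂ = T₁·(P₂/P₁) = 511.9 K.
Isobaric, so V/T is constant: P₃ = P₂; V₃ = V₂·(T₃/T₂) = 67.00 L.
Isochoric, so P/T is constant: V₄ = V₃; P₄ = P₃·(T₄/T₃) = 3.753 bar.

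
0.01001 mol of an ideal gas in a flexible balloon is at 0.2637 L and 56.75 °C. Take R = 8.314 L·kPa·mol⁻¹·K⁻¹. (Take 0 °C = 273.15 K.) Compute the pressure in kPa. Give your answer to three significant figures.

P ≈ 104 kPa

Convert: T = 329.90 K.
PV = nRT ⇒ P = nRT/V = (0.01001 × 8.314 × 329.90) / 0.2637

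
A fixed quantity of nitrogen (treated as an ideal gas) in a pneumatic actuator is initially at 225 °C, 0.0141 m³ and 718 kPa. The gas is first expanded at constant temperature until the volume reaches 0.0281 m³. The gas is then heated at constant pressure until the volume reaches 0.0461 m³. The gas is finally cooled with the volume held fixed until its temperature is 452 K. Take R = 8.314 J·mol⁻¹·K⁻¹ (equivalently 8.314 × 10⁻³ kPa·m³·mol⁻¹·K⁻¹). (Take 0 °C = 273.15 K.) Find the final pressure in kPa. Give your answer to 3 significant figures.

P₄ ≈ 199 kPa

Convert: T₁ = 498.1 K.
T constant ⇒ Boyle's law P V = const: T₂ = T₁; P₂ = P₁·(V₁/V₂) = 360.3 kPa.
Isobaric, so V/T is constant: P₃ = P₂; T₃ = T₂·(V₃/V₂) = 817.2 K.
V constant ⇒ P ∝ T: V₄ = V₃; P₄ = P₃·(T₄/T₃) = 199.3 kPa.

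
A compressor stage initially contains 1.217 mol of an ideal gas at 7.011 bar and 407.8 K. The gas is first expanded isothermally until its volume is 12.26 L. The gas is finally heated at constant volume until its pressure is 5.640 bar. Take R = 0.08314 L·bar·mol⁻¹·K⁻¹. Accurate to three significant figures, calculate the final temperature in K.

T₃ ≈ 683 K

From PV = nRT: V₁ = nRT₁/P₁ = 5.885 L.
T constant ⇒ Boyle's law P V = const: T₂ = T₁; P₂ = P₁·(V₁/V₂) = 3.366 bar.
Isochoric, so P/T is constant: V₃ = V₂; T₃ = T₂·(P₃/P₂) = 683.4 K.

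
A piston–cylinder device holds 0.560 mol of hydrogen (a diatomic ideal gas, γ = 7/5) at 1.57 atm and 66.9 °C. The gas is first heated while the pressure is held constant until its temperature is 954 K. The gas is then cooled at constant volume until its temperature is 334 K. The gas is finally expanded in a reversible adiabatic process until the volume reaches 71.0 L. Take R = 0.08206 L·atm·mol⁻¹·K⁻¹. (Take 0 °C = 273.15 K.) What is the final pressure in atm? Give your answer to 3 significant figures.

Convert: T₁ = 340.0 K.
From PV = nRT: V₁ = nRT₁/P₁ = 9.953 L.
P constant ⇒ V ∝ T: P₂ = P₁; V₂ = V₁·(T₂/T₁) = 27.92 L.
Isochoric, so P/T is constant: V₃ = V₂; P₃ = P₂·(T₃/T₂) = 0.5497 atm.
Adiabatic (γ = 7/5), T V^(γ−1) and P V^γ constant: T₄ = T₃·(V₃/V₄)^(γ−1) = 229.9 K; P₄ = P₃·(V₃/V₄)^γ = 0.1488 atm.

P₄ ≈ 0.149 atm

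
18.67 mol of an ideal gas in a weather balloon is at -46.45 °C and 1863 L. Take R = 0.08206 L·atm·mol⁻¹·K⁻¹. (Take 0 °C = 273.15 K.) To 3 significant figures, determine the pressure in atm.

P ≈ 0.186 atm

Convert: T = 226.70 K.
PV = nRT ⇒ P = nRT/V = (18.67 × 0.08206 × 226.70) / 1863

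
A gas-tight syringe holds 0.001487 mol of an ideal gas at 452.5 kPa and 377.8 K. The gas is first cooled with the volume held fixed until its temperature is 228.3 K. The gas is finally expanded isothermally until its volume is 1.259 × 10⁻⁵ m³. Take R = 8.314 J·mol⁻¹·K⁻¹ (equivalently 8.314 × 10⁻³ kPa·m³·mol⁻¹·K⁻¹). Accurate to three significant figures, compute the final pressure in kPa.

From PV = nRT: V₁ = nRT₁/P₁ = 1.032e-05 m³.
Isochoric, so P/T is constant: V₂ = V₁; P₂ = P₁·(T₂/T₁) = 273.4 kPa.
T constant ⇒ Boyle's law P V = const: T₃ = T₂; P₃ = P₂·(V₂/V₃) = 224.2 kPa.

P₃ ≈ 224 kPa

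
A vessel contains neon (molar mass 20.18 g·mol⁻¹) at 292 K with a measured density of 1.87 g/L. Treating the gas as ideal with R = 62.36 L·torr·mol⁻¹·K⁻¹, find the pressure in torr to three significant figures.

ρ = PM/(RT) ⇒ P = ρRT/M = (1.87 × 62.36 × 292.0) / 20.18

P ≈ 1.69e+03 torr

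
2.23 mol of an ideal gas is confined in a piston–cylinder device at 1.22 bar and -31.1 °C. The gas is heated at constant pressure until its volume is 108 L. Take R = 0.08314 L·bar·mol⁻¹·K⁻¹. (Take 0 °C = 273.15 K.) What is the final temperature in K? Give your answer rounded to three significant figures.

Convert: T₁ = 242.0 K.
From PV = nRT: V₁ = nRT₁/P₁ = 36.78 L.
Isobaric, so V/T is constant: P₂ = P₁; T₂ = T₁·(V₂/V₁) = 710.7 K.

T₂ ≈ 711 K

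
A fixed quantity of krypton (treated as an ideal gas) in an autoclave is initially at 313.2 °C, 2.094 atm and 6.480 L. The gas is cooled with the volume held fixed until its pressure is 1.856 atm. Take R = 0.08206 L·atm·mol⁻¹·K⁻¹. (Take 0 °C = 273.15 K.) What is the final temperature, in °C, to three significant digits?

T₂ ≈ 247 °C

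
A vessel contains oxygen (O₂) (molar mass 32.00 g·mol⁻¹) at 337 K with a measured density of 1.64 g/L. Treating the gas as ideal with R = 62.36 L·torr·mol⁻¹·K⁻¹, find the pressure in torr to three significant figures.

ρ = PM/(RT) ⇒ P = ρRT/M = (1.64 × 62.36 × 337.0) / 32.00

P ≈ 1.08e+03 torr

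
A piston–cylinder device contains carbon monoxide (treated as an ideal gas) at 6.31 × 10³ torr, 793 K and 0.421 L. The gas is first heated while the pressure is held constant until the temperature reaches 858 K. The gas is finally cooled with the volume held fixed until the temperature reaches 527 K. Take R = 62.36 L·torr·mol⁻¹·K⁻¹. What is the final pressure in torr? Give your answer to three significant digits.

P constant ⇒ V ∝ T: P₂ = P₁; V₂ = V₁·(T₂/T₁) = 0.4555 L.
Isochoric, so P/T is constant: V₃ = V₂; P₃ = P₂·(T₃/T₂) = 3876 torr.

P₃ ≈ 3.88e+03 torr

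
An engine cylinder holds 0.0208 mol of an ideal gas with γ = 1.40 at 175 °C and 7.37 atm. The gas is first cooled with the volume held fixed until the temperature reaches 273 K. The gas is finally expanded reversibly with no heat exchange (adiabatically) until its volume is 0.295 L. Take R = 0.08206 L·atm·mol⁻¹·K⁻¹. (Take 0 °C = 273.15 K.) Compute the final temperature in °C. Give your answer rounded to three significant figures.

Convert: T₁ = 448.1 K.
From PV = nRT: V₁ = nRT₁/P₁ = 0.1038 L.
Isochoric, so P/T is constant: V₂ = V₁; P₂ = P₁·(T₂/T₁) = 4.490 atm.
Adiabatic (γ = 1.40), T V^(γ−1) and P V^γ constant: T₃ = T₂·(V₂/V₃)^(γ−1) = 179.8 K; P₃ = P₂·(V₂/V₃)^γ = 1.040 atm.

T₃ ≈ -93.4 °C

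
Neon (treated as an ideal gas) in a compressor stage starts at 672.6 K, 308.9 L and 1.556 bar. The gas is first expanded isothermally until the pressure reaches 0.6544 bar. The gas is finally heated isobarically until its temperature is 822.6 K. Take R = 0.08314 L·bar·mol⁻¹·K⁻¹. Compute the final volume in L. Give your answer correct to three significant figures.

V₃ ≈ 898 L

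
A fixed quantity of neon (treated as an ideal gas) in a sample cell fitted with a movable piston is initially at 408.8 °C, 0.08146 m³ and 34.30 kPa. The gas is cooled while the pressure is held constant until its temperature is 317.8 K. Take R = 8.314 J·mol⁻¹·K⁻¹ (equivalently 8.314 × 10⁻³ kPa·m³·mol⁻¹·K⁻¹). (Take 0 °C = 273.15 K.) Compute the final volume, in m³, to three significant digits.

V₂ ≈ 0.0380 m³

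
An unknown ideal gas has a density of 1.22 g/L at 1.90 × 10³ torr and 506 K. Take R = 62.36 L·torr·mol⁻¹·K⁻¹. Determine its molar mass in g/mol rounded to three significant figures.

M ≈ 20.3 g/mol

ρ = PM/(RT) ⇒ M = ρRT/P = (1.22 × 62.36 × 506.0) / 1.90e+03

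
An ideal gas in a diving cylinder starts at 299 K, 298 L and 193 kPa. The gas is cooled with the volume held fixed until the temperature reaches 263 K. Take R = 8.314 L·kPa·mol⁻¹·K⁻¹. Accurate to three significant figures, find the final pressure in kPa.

V constant ⇒ P ∝ T: V₂ = V₁; P₂ = P₁·(T₂/T₁) = 169.8 kPa.

P₂ ≈ 170 kPa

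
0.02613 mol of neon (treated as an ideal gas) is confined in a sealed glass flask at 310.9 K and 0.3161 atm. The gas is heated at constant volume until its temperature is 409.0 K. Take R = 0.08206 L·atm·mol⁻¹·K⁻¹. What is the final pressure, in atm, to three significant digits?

P₂ ≈ 0.416 atm

From PV = nRT: V₁ = nRT₁/P₁ = 2.109 L.
V constant ⇒ P ∝ T: V₂ = V₁; P₂ = P₁·(T₂/T₁) = 0.4158 atm.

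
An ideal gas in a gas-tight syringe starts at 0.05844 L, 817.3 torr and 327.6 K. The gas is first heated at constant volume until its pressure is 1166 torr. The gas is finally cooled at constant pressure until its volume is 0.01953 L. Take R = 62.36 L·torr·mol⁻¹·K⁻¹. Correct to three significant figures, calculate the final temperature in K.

T₃ ≈ 156 K

Isochoric, so P/T is constant: V₂ = V₁; T₂ = T₁·(P₂/P₁) = 467.4 K.
P constant ⇒ V ∝ T: P₃ = P₂; T₃ = T₂·(V₃/V₂) = 156.2 K.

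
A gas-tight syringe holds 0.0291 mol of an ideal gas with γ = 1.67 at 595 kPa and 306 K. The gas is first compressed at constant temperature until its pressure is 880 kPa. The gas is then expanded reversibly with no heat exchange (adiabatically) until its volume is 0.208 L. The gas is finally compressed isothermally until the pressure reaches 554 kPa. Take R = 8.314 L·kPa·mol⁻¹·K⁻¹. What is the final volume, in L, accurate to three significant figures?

V₄ ≈ 0.0729 L

From PV = nRT: V₁ = nRT₁/P₁ = 0.1244 L.
Isothermal, so P V is constant: T₂ = T₁; V₂ = V₁·(P₁/P₂) = 0.08413 L.
Adiabatic (γ = 1.67), T V^(γ−1) and P V^γ constant: T₃ = T₂·(V₂/V₃)^(γ−1) = 166.9 K; P₃ = P₂·(V₂/V₃)^γ = 194.1 kPa.
T constant ⇒ Boyle's law P V = const: T₄ = T₃; V₄ = V₃·(P₃/P₄) = 0.07287 L.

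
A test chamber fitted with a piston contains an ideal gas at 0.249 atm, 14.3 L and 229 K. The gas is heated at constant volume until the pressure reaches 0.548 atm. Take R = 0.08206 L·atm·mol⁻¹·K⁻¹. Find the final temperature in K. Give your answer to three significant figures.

V constant ⇒ P ∝ T: V₂ = V₁; T₂ = T₁·(P₂/P₁) = 504.0 K.

T₂ ≈ 504 K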